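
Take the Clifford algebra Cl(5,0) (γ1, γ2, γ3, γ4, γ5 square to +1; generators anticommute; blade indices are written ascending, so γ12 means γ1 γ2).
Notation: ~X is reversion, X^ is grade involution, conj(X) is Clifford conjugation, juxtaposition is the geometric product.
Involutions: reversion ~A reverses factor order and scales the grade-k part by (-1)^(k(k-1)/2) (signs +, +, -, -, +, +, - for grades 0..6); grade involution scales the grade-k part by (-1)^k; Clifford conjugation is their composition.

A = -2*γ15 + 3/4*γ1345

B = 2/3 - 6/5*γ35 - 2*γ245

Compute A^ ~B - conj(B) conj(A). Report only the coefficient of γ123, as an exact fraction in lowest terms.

first term: 12/5*γ13 + 9/10*γ14 - 4/3*γ15 + 3/2*γ123 - 4*γ124 + 1/2*γ1345
second term: 12/5*γ13 + 9/10*γ14 + 4/3*γ15 - 3/2*γ123 + 4*γ124 + 1/2*γ1345
Answer: 3


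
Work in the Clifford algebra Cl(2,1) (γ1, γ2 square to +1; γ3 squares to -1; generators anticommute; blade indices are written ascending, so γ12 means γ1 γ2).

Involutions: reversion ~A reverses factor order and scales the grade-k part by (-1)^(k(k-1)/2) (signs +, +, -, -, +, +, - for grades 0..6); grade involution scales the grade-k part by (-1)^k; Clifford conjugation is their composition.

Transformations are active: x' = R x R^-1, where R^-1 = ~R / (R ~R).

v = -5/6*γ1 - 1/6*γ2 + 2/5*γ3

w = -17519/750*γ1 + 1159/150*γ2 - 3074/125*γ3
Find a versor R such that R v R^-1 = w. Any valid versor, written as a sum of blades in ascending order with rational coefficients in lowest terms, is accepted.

Sketch: the shared square 253/450 makes R = v + w = -3024/125*γ1 + 189/25*γ2 - 3024/125*γ3 the natural versor; its sandwich fixes that direction, negates (v - w)/2, and sends v to w.
Answer: -3024/125*γ1 + 189/25*γ2 - 3024/125*γ3


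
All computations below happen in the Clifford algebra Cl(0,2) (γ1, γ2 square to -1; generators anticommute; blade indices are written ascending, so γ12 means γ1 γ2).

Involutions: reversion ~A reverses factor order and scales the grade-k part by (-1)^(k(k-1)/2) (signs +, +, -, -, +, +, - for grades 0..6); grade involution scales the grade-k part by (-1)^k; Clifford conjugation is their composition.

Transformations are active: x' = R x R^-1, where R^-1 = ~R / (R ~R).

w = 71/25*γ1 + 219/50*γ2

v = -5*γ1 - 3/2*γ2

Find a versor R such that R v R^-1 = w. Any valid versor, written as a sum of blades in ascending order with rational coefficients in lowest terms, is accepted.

Here q(v) = q(w) = -109/4; the classical choice R = v + w = -54/25*γ1 + 72/25*γ2 then realises v -> w under the sandwich.
Answer: -54/25*γ1 + 72/25*γ2


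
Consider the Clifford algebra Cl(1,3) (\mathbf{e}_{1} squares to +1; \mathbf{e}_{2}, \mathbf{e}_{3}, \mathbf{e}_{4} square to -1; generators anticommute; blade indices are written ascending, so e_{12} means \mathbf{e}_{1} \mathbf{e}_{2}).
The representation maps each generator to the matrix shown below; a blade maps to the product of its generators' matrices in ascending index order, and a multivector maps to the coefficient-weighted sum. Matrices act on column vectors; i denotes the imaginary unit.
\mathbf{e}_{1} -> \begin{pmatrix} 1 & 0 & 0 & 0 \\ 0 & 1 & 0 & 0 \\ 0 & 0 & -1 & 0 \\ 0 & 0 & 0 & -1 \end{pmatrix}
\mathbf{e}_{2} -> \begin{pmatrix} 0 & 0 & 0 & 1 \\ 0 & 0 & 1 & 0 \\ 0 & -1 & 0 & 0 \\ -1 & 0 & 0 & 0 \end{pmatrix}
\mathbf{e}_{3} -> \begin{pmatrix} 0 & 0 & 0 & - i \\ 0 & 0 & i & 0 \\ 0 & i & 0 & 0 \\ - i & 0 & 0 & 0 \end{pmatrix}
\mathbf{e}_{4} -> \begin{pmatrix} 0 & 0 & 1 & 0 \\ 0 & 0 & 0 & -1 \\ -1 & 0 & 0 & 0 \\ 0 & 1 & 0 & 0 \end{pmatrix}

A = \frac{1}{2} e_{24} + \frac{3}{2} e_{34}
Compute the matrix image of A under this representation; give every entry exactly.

Bivector images (products of the table entries): rho(e_{24}) = rho(\mathbf{e}_{2})rho(\mathbf{e}_{4}) = \begin{pmatrix} 0 & 1 & 0 & 0 \\ -1 & 0 & 0 & 0 \\ 0 & 0 & 0 & 1 \\ 0 & 0 & -1 & 0 \end{pmatrix}; rho(e_{34}) = rho(\mathbf{e}_{3})rho(\mathbf{e}_{4}) = \begin{pmatrix} 0 & - i & 0 & 0 \\ - i & 0 & 0 & 0 \\ 0 & 0 & 0 & - i \\ 0 & 0 & - i & 0 \end{pmatrix}.
M = (\frac{1}{2})*rho(e_{24}) + (\frac{3}{2})*rho(e_{34}), summed entrywise:
Answer: \begin{pmatrix} 0 & \frac{1}{2} - \frac{3 i}{2} & 0 & 0 \\ - \frac{1}{2} - \frac{3 i}{2} & 0 & 0 & 0 \\ 0 & 0 & 0 & \frac{1}{2} - \frac{3 i}{2} \\ 0 & 0 & - \frac{1}{2} - \frac{3 i}{2} & 0 \end{pmatrix}


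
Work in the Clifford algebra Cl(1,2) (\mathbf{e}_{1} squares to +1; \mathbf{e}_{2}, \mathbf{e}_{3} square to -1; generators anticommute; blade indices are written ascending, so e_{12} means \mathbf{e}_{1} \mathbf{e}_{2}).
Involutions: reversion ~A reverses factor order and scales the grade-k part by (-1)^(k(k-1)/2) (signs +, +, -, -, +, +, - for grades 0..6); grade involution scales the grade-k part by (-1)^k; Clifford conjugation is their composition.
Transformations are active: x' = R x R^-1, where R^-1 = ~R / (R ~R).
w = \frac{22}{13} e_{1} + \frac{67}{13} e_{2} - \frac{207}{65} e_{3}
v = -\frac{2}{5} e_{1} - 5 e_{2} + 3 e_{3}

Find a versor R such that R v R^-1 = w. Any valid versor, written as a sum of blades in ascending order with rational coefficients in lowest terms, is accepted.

Key observation: q(v) = q(w) = -\frac{846}{25} (sandwiches preserve the norm), so R = v + w = \frac{84}{65} e_{1} + \frac{2}{13} e_{2} - \frac{12}{65} e_{3} works whenever it is invertible — the component of v along it is kept and (v - w)/2 reverses, sending v to w.
Answer: \frac{84}{65} e_{1} + \frac{2}{13} e_{2} - \frac{12}{65} e_{3}


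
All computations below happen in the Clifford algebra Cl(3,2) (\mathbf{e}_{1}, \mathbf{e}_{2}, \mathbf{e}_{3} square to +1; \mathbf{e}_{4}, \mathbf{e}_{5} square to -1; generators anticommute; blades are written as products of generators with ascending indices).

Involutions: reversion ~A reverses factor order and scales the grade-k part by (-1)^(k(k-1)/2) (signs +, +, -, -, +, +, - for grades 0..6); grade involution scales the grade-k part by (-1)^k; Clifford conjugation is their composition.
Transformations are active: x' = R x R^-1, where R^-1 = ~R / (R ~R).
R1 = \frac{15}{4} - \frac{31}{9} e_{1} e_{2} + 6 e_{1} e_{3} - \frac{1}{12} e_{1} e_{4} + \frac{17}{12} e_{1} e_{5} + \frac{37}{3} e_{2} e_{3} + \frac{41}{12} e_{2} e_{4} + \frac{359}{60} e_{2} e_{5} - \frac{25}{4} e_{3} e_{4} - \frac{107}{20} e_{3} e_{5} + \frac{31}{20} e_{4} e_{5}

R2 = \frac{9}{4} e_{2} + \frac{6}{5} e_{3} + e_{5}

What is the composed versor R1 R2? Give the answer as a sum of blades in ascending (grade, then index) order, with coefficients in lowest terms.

Distribute over the terms of R2 (each basis-blade product reordered to ascending indices, repeated generators contracted through their squares):
R1 (\frac{9}{4} e_{2}) = -\frac{31}{4} e_{1} + \frac{135}{16} e_{2} - \frac{111}{4} e_{3} - \frac{123}{16} e_{4} - \frac{1077}{80} e_{5} - \frac{27}{2} e_{1} e_{2} e_{3} + \frac{3}{16} e_{1} e_{2} e_{4} - \frac{51}{16} e_{1} e_{2} e_{5} - \frac{225}{16} e_{2} e_{3} e_{4} - \frac{963}{80} e_{2} e_{3} e_{5} + \frac{279}{80} e_{2} e_{4} e_{5}
R1 (\frac{6}{5} e_{3}) = \frac{36}{5} e_{1} + \frac{74}{5} e_{2} + \frac{9}{2} e_{3} + \frac{15}{2} e_{4} + \frac{321}{50} e_{5} - \frac{62}{15} e_{1} e_{2} e_{3} + \frac{1}{10} e_{1} e_{3} e_{4} - \frac{17}{10} e_{1} e_{3} e_{5} - \frac{41}{10} e_{2} e_{3} e_{4} - \frac{359}{50} e_{2} e_{3} e_{5} + \frac{93}{50} e_{3} e_{4} e_{5}
R1 (e_{5}) = -\frac{17}{12} e_{1} - \frac{359}{60} e_{2} + \frac{107}{20} e_{3} - \frac{31}{20} e_{4} + \frac{15}{4} e_{5} - \frac{31}{9} e_{1} e_{2} e_{5} + 6 e_{1} e_{3} e_{5} - \frac{1}{12} e_{1} e_{4} e_{5} + \frac{37}{3} e_{2} e_{3} e_{5} + \frac{41}{12} e_{2} e_{4} e_{5} - \frac{25}{4} e_{3} e_{4} e_{5}
Summing the partial products and collecting blades:
Answer: -\frac{59}{30} e_{1} + \frac{4141}{240} e_{2} - \frac{179}{10} e_{3} - \frac{139}{80} e_{4} - \frac{1317}{400} e_{5} - \frac{529}{30} e_{1} e_{2} e_{3} + \frac{3}{16} e_{1} e_{2} e_{4} - \frac{955}{144} e_{1} e_{2} e_{5} + \frac{1}{10} e_{1} e_{3} e_{4} + \frac{43}{10} e_{1} e_{3} e_{5} - \frac{1}{12} e_{1} e_{4} e_{5} - \frac{1453}{80} e_{2} e_{3} e_{4} - \frac{8261}{1200} e_{2} e_{3} e_{5} + \frac{1657}{240} e_{2} e_{4} e_{5} - \frac{439}{100} e_{3} e_{4} e_{5}


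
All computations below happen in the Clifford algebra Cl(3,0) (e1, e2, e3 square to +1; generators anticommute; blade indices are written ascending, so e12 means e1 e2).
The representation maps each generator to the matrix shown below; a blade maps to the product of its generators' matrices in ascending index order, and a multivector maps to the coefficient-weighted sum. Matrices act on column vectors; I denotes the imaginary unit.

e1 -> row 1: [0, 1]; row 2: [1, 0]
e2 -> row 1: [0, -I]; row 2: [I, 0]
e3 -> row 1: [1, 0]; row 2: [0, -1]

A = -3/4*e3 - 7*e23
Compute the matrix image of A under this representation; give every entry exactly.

Bivector images (products of the table entries): rho(e23) = rho(e2)rho(e3) = row 1: [0, I]; row 2: [I, 0].
M = (-3/4)*rho(e3) + (-7)*rho(e23), summed entrywise:
Answer: row 1: [-3/4, -7*I]; row 2: [-7*I, 3/4]


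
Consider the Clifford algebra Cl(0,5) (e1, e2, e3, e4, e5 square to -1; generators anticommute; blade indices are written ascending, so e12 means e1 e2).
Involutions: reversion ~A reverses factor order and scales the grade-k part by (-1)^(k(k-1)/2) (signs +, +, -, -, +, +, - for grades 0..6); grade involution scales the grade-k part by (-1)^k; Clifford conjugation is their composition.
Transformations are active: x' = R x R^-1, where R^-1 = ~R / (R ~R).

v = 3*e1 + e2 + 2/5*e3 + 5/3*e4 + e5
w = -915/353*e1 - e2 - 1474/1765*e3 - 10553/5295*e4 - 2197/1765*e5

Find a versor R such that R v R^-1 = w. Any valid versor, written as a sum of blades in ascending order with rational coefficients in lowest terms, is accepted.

Take R = v + w = 144/353*e1 - 768/1765*e3 - 576/1765*e4 - 432/1765*e5. Because q(v) = q(w) = -3136/225, conjugation by R sends v exactly to w.
Answer: 144/353*e1 - 768/1765*e3 - 576/1765*e4 - 432/1765*e5


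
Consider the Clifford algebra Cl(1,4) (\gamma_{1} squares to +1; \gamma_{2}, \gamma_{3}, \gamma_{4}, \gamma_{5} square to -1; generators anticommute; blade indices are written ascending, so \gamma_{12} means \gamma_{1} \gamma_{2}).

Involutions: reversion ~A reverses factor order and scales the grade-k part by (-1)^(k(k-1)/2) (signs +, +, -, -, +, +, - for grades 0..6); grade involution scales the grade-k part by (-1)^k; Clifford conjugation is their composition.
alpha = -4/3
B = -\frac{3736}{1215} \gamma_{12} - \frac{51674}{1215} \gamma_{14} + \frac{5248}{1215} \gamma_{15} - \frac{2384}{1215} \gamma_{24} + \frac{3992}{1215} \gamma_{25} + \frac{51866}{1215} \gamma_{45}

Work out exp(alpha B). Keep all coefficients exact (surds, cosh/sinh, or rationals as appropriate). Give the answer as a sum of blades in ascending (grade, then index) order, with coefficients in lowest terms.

B^2 term by term: the squares give (-\frac{3736}{1215})^2*(\gamma_{12})^2 + (-\frac{51674}{1215})^2*(\gamma_{14})^2 + (\frac{5248}{1215})^2*(\gamma_{15})^2 + (-\frac{2384}{1215})^2*(\gamma_{24})^2 + (\frac{3992}{1215})^2*(\gamma_{25})^2 + (\frac{51866}{1215})^2*(\gamma_{45})^2 = \frac{13957696}{1476225}*(+1) + \frac{2670202276}{1476225}*(+1) + \frac{27541504}{1476225}*(+1) + \frac{5683456}{1476225}*(-1) + \frac{15936064}{1476225}*(-1) + \frac{2690081956}{1476225}*(-1) = 0 (each basis 2-blade squares to minus the product of its generators' squares); cross terms between blades sharing an index anticommute and cancel; the commuting (index-disjoint) pairs give grade-4 terms 2*c*c'*(blade product), which cancel blade by blade — \gamma_{1245}: -\frac{387542752}{1476225} + \frac{412565216}{1476225} - \frac{25022464}{1476225} = 0 — confirming B is simple. So B^2 = 0.
B^2 = 0, so the series closes: exp(alpha B) = 1 + alpha B (parabolic case).
Answer: 1 + \frac{14944}{3645} \gamma_{12} + \frac{206696}{3645} \gamma_{14} - \frac{20992}{3645} \gamma_{15} + \frac{9536}{3645} \gamma_{24} - \frac{15968}{3645} \gamma_{25} - \frac{207464}{3645} \gamma_{45}


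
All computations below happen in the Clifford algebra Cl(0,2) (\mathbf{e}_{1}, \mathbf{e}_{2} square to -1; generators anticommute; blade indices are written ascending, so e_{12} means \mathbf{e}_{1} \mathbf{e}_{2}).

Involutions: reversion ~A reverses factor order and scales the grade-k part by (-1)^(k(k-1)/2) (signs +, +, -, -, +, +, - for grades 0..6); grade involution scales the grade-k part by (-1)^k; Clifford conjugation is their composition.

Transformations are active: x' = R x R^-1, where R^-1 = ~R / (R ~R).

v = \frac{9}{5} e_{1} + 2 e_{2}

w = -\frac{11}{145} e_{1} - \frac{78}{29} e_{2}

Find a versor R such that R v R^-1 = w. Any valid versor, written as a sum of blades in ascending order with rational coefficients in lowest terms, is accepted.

A norm check does it: q(v) = q(w) = -\frac{181}{25}, hence R = v + w = \frac{50}{29} e_{1} - \frac{20}{29} e_{2} realises the map — parallel part kept, (v - w)/2 negated, v carried to w.
Answer: \frac{50}{29} e_{1} - \frac{20}{29} e_{2}


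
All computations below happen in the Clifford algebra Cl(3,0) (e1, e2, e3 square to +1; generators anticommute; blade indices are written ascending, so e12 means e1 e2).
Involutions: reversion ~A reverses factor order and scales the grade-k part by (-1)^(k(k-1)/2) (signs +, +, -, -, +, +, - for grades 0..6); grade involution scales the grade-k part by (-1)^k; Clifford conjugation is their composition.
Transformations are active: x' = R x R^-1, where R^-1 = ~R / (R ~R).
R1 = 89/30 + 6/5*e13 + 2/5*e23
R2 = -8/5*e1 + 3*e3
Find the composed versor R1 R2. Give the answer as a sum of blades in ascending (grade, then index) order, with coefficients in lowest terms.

Distribute over the terms of R2 (each basis-blade product reordered to ascending indices, repeated generators contracted through their squares):
R1 (-8/5*e1) = -356/75*e1 + 48/25*e3 - 16/25*e123
R1 (3*e3) = 18/5*e1 + 6/5*e2 + 89/10*e3
Summing the partial products and collecting blades:
Answer: -86/75*e1 + 6/5*e2 + 541/50*e3 - 16/25*e123


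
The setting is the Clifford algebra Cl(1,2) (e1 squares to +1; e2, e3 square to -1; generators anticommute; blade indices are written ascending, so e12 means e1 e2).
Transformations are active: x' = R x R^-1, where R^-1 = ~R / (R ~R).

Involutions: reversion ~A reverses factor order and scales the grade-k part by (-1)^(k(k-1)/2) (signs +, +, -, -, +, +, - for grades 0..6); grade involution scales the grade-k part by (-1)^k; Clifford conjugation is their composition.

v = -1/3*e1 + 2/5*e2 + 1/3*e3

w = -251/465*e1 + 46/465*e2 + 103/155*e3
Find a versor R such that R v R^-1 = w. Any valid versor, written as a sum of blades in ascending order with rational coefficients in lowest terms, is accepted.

Reasoning: v^2 = w^2 = -4/25 since conjugation preserves the quadratic form; R = v + w = -406/465*e1 + 232/465*e2 + 464/465*e3 is then valid when invertible, keeping its own part and reversing (v - w)/2.
Answer: -406/465*e1 + 232/465*e2 + 464/465*e3


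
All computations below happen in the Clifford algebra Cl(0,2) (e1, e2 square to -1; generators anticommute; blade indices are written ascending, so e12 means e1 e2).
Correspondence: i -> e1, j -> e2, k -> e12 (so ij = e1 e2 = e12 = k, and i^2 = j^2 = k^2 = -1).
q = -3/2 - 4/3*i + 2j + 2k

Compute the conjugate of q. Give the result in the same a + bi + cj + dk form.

In blades: q = -3/2 - 4/3*e1 + 2*e2 + 2*e12.
Conjugation here is Clifford conjugation: the scalar is fixed and the grade-1 and grade-2 blades all flip sign, giving -3/2 + 4/3*e1 - 2*e2 - 2*e12; translating back:
Answer: -3/2 + 4/3*i - 2j - 2k


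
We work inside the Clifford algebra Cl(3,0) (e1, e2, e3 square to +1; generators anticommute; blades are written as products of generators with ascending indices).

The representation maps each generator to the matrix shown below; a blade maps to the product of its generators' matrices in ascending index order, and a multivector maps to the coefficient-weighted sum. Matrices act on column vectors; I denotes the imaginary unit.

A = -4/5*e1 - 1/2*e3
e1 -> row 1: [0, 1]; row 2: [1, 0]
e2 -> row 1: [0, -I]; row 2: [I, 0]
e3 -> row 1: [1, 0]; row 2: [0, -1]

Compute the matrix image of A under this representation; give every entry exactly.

M = (-4/5)*rho(e1) + (-1/2)*rho(e3), summed entrywise:
Answer: row 1: [-1/2, -4/5]; row 2: [-4/5, 1/2]


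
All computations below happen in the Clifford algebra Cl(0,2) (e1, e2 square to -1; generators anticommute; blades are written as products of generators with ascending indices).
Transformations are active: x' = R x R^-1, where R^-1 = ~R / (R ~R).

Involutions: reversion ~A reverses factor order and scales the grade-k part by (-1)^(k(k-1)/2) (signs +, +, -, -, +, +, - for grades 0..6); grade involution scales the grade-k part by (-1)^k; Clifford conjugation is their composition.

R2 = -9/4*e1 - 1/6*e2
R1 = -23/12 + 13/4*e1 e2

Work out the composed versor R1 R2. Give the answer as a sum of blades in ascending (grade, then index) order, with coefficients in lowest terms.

Distribute over the terms of R1 (each basis-blade product reordered to ascending indices, repeated generators contracted through their squares):
(-23/12) R2 = 69/16*e1 + 23/72*e2
(13/4*e1 e2) R2 = 13/24*e1 - 117/16*e2
Summing the partial products and collecting blades:
Answer: 233/48*e1 - 1007/144*e2


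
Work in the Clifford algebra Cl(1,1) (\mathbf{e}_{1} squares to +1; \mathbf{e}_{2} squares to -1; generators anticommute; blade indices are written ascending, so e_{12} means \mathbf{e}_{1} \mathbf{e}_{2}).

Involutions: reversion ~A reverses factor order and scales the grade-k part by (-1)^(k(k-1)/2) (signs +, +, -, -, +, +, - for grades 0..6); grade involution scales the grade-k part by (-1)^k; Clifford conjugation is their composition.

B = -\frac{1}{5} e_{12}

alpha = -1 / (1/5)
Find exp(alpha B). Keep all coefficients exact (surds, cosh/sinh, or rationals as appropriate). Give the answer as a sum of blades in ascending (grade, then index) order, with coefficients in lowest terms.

B^2 = (-\frac{1}{5})^2*(e_{12})^2 = \frac{1}{25}*(+1) = \frac{1}{25} (a basis 2-blade squares to minus the product of its generators' squares).
B^2 = \frac{1}{25} — a positive square means the series sums to a boost: l = \frac{1}{5}, alpha*l = -1, so exp(alpha B) = cosh(-1) + (sinh(-1)/(\frac{1}{5}))*B = \cosh{\left(1 \right)} + (- 5 \sinh{\left(1 \right)})*B.
Answer: \cosh{\left(1 \right)} + \sinh{\left(1 \right)} e_{12}


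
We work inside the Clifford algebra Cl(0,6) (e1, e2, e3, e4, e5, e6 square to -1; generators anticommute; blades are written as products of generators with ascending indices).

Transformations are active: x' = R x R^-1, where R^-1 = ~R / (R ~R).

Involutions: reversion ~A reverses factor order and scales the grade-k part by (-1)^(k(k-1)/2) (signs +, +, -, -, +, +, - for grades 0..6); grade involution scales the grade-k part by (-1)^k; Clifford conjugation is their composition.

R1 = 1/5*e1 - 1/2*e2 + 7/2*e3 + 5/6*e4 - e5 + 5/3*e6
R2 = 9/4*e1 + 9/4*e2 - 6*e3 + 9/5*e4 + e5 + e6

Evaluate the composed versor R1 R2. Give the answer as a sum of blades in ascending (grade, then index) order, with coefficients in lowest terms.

Distribute over the terms of R1 (each basis-blade product reordered to ascending indices, repeated generators contracted through their squares):
(1/5*e1) R2 = -9/20 + 9/20*e1 e2 - 6/5*e1 e3 + 9/25*e1 e4 + 1/5*e1 e5 + 1/5*e1 e6
(-1/2*e2) R2 = 9/8 + 9/8*e1 e2 + 3*e2 e3 - 9/10*e2 e4 - 1/2*e2 e5 - 1/2*e2 e6
(7/2*e3) R2 = 21 - 63/8*e1 e3 - 63/8*e2 e3 + 63/10*e3 e4 + 7/2*e3 e5 + 7/2*e3 e6
(5/6*e4) R2 = -3/2 - 15/8*e1 e4 - 15/8*e2 e4 + 5*e3 e4 + 5/6*e4 e5 + 5/6*e4 e6
(-e5) R2 = 1 + 9/4*e1 e5 + 9/4*e2 e5 - 6*e3 e5 + 9/5*e4 e5 - e5 e6
(5/3*e6) R2 = -5/3 - 15/4*e1 e6 - 15/4*e2 e6 + 10*e3 e6 - 3*e4 e6 - 5/3*e5 e6
Summing the partial products and collecting blades:
Answer: 2341/120 + 63/40*e1 e2 - 363/40*e1 e3 - 303/200*e1 e4 + 49/20*e1 e5 - 71/20*e1 e6 - 39/8*e2 e3 - 111/40*e2 e4 + 7/4*e2 e5 - 17/4*e2 e6 + 113/10*e3 e4 - 5/2*e3 e5 + 27/2*e3 e6 + 79/30*e4 e5 - 13/6*e4 e6 - 8/3*e5 e6


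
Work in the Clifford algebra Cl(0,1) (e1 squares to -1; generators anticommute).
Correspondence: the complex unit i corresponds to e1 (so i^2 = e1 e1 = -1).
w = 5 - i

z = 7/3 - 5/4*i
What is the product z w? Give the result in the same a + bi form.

In blades: z = 7/3 - 5/4*e1, w = 5 - e1.
Distribute z over w term by term (generator squares from the signature, products reordered to ascending indices): (7/3)*w = 35/3 - 7/3*e1; (-5/4*e1)*w = -5/4 - 25/4*e1.
Sum: 125/12 - 103/12*e1; translating back through the correspondence:
Answer: 125/12 - 103/12*i


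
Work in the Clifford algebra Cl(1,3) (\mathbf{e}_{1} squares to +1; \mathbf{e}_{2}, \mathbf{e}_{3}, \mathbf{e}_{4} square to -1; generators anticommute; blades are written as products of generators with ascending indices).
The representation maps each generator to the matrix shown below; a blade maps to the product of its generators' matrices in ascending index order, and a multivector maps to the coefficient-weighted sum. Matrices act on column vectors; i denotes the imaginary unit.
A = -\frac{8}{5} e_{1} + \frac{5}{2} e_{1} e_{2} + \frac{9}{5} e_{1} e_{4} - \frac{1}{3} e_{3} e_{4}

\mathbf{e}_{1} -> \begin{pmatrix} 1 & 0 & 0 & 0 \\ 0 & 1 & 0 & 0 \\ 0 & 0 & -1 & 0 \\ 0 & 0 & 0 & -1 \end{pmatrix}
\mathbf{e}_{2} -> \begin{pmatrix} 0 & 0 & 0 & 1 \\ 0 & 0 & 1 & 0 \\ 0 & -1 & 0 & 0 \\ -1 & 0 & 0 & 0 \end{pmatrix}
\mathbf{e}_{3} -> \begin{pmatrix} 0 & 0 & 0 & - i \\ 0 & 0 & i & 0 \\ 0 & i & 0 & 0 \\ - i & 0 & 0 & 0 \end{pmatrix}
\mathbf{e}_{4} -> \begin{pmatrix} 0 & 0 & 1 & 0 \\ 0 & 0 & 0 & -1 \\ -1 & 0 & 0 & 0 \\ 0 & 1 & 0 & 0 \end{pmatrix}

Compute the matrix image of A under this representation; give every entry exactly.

Bivector images (products of the table entries): rho(e_{1} e_{2}) = rho(\mathbf{e}_{1})rho(\mathbf{e}_{2}) = \begin{pmatrix} 0 & 0 & 0 & 1 \\ 0 & 0 & 1 & 0 \\ 0 & 1 & 0 & 0 \\ 1 & 0 & 0 & 0 \end{pmatrix}; rho(e_{1} e_{4}) = rho(\mathbf{e}_{1})rho(\mathbf{e}_{4}) = \begin{pmatrix} 0 & 0 & 1 & 0 \\ 0 & 0 & 0 & -1 \\ 1 & 0 & 0 & 0 \\ 0 & -1 & 0 & 0 \end{pmatrix}; rho(e_{3} e_{4}) = rho(\mathbf{e}_{3})rho(\mathbf{e}_{4}) = \begin{pmatrix} 0 & - i & 0 & 0 \\ - i & 0 & 0 & 0 \\ 0 & 0 & 0 & - i \\ 0 & 0 & - i & 0 \end{pmatrix}.
M = (-\frac{8}{5})*rho(e_{1}) + (\frac{5}{2})*rho(e_{1} e_{2}) + (\frac{9}{5})*rho(e_{1} e_{4}) + (-\frac{1}{3})*rho(e_{3} e_{4}), summed entrywise:
Answer: \begin{pmatrix} - \frac{8}{5} & \frac{i}{3} & \frac{9}{5} & \frac{5}{2} \\ \frac{i}{3} & - \frac{8}{5} & \frac{5}{2} & - \frac{9}{5} \\ \frac{9}{5} & \frac{5}{2} & \frac{8}{5} & \frac{i}{3} \\ \frac{5}{2} & - \frac{9}{5} & \frac{i}{3} & \frac{8}{5} \end{pmatrix}


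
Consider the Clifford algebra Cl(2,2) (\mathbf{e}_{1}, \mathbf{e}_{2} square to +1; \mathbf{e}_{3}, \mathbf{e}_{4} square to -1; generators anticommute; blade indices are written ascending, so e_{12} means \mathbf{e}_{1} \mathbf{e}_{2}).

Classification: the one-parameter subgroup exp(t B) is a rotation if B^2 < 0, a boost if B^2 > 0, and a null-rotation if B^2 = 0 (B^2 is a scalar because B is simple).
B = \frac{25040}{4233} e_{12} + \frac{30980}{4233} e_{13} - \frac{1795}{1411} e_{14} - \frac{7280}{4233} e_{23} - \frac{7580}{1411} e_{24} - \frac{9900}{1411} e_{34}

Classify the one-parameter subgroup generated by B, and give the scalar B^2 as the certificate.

B^2 term by term: the squares give (\frac{25040}{4233})^2*(e_{12})^2 + (\frac{30980}{4233})^2*(e_{13})^2 + (-\frac{1795}{1411})^2*(e_{14})^2 + (-\frac{7280}{4233})^2*(e_{23})^2 + (-\frac{7580}{1411})^2*(e_{24})^2 + (-\frac{9900}{1411})^2*(e_{34})^2 = \frac{627001600}{17918289}*(-1) + \frac{959760400}{17918289}*(+1) + \frac{3222025}{1990921}*(+1) + \frac{52998400}{17918289}*(+1) + \frac{57456400}{1990921}*(+1) + \frac{98010000}{1990921}*(-1) = \frac{25}{9} (each basis 2-blade squares to minus the product of its generators' squares); cross terms between blades sharing an index anticommute and cancel; the commuting (index-disjoint) pairs give grade-4 terms 2*c*c'*(blade product), which cancel blade by blade — e_{1234}: -\frac{165264000}{1990921} + \frac{469656800}{5972763} + \frac{26135200}{5972763} = 0 — confirming B is simple. So B^2 = \frac{25}{9}.
Answer: boost, certificate B^2 = \frac{25}{9}. B^2 = \frac{25}{9} is basis-independent, so its sign is the whole story.


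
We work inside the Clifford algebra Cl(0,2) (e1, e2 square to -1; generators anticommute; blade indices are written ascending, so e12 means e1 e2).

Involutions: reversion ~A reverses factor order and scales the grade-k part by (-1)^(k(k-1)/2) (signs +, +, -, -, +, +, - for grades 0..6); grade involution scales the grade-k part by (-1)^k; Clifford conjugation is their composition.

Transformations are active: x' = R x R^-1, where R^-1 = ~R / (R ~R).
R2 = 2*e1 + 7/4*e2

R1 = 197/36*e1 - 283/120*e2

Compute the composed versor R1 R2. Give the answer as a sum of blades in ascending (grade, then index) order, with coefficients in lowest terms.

Distribute over the terms of R1 (each basis-blade product reordered to ascending indices, repeated generators contracted through their squares):
(197/36*e1) R2 = -197/18 + 1379/144*e12
(-283/120*e2) R2 = 1981/480 + 283/60*e12
Summing the partial products and collecting blades:
Answer: -9817/1440 + 10291/720*e12


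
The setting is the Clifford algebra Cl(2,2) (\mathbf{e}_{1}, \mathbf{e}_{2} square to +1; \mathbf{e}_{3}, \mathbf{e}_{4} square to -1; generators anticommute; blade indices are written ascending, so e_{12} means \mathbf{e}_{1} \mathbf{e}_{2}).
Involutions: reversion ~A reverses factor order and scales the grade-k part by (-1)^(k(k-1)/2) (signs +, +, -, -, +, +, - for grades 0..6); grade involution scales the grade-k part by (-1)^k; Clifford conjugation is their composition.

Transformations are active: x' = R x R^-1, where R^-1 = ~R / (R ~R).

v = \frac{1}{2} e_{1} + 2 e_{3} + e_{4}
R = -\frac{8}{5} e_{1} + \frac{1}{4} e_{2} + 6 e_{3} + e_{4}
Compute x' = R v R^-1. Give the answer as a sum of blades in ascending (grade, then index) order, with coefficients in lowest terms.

~R = -\frac{8}{5} e_{1} + \frac{1}{4} e_{2} + 6 e_{3} + e_{4}, and R ~R = -\frac{13751}{400}, so R^-1 = ~R / (-\frac{13751}{400}).
R v = -\frac{69}{5} - \frac{1}{8} e_{12} - \frac{31}{5} e_{13} - \frac{21}{10} e_{14} + \frac{1}{2} e_{23} + \frac{1}{4} e_{24} + 4 e_{34}
Answer: -\frac{49079}{27502} e_{1} + \frac{2760}{13751} e_{2} + \frac{38738}{13751} e_{3} - \frac{2711}{13751} e_{4}


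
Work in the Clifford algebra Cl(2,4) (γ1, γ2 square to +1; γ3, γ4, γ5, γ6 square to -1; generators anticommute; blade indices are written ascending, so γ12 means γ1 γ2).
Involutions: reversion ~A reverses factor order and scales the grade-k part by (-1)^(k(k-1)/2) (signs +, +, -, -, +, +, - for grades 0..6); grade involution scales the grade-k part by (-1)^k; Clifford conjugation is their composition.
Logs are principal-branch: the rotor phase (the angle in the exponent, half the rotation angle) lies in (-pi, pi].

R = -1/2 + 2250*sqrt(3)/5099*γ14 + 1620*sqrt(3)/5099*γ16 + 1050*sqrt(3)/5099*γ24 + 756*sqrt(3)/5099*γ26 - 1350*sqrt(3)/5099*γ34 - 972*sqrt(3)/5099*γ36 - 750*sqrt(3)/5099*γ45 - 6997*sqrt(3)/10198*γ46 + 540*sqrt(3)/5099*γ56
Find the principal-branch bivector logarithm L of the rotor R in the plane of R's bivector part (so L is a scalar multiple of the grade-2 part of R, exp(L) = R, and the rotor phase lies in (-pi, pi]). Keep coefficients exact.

The scalar part of R is -1/2, which fixes the principal-branch rotor phase; the unit plane is then the bivector part divided by the sine of that phase, and L is that plane scaled by the phase.
Concretely: cos(phase) = -1/2 gives phase = ±2*pi/3, and since phase/sin(phase) is even the sign is immaterial: L = (phase/sin(phase)) * <R>_2 = (4*sqrt(3)*pi/9) * <R>_2.
Answer: 3000*pi/5099*γ14 + 2160*pi/5099*γ16 + 1400*pi/5099*γ24 + 1008*pi/5099*γ26 - 1800*pi/5099*γ34 - 1296*pi/5099*γ36 - 1000*pi/5099*γ45 - 13994*pi/15297*γ46 + 720*pi/5099*γ56


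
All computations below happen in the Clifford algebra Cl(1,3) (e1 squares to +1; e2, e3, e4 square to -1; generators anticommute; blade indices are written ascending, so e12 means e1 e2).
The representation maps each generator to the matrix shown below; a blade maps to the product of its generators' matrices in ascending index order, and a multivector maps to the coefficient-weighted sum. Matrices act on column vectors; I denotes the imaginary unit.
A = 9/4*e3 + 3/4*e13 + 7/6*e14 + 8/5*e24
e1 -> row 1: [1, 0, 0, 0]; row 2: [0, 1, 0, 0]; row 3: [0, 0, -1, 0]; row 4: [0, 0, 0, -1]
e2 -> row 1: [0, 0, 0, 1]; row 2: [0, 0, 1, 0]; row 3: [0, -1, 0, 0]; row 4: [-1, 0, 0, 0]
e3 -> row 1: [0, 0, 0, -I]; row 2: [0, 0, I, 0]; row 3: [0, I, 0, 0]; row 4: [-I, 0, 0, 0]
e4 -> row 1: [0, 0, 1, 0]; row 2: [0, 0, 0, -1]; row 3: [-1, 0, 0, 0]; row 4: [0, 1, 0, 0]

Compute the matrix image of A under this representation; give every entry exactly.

Bivector images (products of the table entries): rho(e13) = rho(e1)rho(e3) = row 1: [0, 0, 0, -I]; row 2: [0, 0, I, 0]; row 3: [0, -I, 0, 0]; row 4: [I, 0, 0, 0]; rho(e14) = rho(e1)rho(e4) = row 1: [0, 0, 1, 0]; row 2: [0, 0, 0, -1]; row 3: [1, 0, 0, 0]; row 4: [0, -1, 0, 0]; rho(e24) = rho(e2)rho(e4) = row 1: [0, 1, 0, 0]; row 2: [-1, 0, 0, 0]; row 3: [0, 0, 0, 1]; row 4: [0, 0, -1, 0].
M = (9/4)*rho(e3) + (3/4)*rho(e13) + (7/6)*rho(e14) + (8/5)*rho(e24), summed entrywise:
Answer: row 1: [0, 8/5, 7/6, -3*I]; row 2: [-8/5, 0, 3*I, -7/6]; row 3: [7/6, 3*I/2, 0, 8/5]; row 4: [-3*I/2, -7/6, -8/5, 0]


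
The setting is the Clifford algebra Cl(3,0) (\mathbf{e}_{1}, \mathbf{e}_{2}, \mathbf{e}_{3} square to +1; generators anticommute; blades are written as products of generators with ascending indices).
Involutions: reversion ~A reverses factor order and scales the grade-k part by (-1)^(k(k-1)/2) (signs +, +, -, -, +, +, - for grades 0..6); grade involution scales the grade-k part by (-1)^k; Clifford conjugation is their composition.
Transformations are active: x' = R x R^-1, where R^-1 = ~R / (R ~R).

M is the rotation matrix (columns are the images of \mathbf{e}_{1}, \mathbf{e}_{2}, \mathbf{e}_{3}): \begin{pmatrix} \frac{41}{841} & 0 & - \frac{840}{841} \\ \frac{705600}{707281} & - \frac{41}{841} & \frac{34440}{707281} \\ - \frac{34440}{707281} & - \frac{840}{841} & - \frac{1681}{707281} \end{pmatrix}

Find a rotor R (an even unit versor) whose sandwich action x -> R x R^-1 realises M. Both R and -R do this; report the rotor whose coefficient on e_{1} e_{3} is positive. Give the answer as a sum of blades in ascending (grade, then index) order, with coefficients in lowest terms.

Method: write R = a + b12*e_{1} e_{2} + b13*e_{1} e_{3} + b23*e_{2} e_{3} with a^2 + b12^2 + b13^2 + b23^2 = 1 (so R^-1 = ~R). Expanding the columns R e_j ~R gives tr M = 4a^2 - 1 and, from the antisymmetric part, M21 - M12 = -4a*b12, M13 - M31 = 4a*b13, M32 - M23 = -4a*b23.
Here tr M = -\frac{1681}{707281}, so a^2 = (1 + tr M)/4 = \frac{176400}{707281} and a = ±\frac{420}{841}. Taking a = \frac{420}{841}: M21 - M12 = \frac{705600}{707281}, M13 - M31 = -\frac{672000}{707281}, M32 - M23 = -\frac{740880}{707281}, giving b12 = -\frac{420}{841}, b13 = -\frac{400}{841}, b23 = \frac{441}{841}, i.e. R = \frac{420}{841} - \frac{420}{841} e_{1} e_{2} - \frac{400}{841} e_{1} e_{3} + \frac{441}{841} e_{2} e_{3}.
Its e_{1} e_{3} coefficient is negative, so report the other preimage -R.
Answer: -\frac{420}{841} + \frac{420}{841} e_{1} e_{2} + \frac{400}{841} e_{1} e_{3} - \frac{441}{841} e_{2} e_{3}. Uniqueness: Spin(3) -> SO(3) maps R and -R to the same rotation of trace -\frac{1681}{707281}; fixing the sign of the e_{1} e_{3} coefficient removes the ambiguity.


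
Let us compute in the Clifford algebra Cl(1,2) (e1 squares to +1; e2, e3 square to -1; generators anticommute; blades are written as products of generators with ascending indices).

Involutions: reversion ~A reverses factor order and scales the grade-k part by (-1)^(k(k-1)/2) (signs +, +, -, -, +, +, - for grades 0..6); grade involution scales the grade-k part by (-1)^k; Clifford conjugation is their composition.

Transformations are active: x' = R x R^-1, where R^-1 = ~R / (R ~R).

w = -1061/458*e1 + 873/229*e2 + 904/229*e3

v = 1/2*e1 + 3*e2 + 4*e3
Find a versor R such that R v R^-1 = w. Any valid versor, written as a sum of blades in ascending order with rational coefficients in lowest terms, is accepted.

Construction: equal norms (both -99/4) license R = v + w = -416/229*e1 + 1560/229*e2 + 1820/229*e3 — nothing changes along that direction, while (v - w)/2 changes sign, so v maps onto w.
Answer: -416/229*e1 + 1560/229*e2 + 1820/229*e3


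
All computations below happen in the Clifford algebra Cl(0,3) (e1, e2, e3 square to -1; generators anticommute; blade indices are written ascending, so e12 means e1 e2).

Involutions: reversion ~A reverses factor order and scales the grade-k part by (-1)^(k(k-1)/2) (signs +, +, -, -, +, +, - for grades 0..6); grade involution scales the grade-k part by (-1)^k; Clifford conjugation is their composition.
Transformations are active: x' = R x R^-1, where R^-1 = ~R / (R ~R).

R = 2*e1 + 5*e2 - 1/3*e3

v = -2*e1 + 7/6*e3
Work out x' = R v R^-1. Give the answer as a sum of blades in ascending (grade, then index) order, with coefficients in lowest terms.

~R = 2*e1 + 5*e2 - 1/3*e3, and R ~R = -262/9, so R^-1 = ~R / (-262/9).
R v = 79/18 + 10*e12 + 5/3*e13 + 35/6*e23
Answer: 183/131*e1 - 395/262*e2 - 419/393*e3


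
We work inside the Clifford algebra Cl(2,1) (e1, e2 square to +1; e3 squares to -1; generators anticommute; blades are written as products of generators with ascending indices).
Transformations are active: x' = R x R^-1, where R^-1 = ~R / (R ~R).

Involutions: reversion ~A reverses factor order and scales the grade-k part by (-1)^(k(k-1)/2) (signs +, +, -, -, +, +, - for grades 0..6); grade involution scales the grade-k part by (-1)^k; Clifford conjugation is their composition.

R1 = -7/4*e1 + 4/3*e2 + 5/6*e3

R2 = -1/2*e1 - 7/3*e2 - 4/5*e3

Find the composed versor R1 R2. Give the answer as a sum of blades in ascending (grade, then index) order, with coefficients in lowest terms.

Distribute over the terms of R1 (each basis-blade product reordered to ascending indices, repeated generators contracted through their squares):
(-7/4*e1) R2 = 7/8 + 49/12*e1 e2 + 7/5*e1 e3
(4/3*e2) R2 = -28/9 + 2/3*e1 e2 - 16/15*e2 e3
(5/6*e3) R2 = 2/3 + 5/12*e1 e3 + 35/18*e2 e3
Summing the partial products and collecting blades:
Answer: -113/72 + 19/4*e1 e2 + 109/60*e1 e3 + 79/90*e2 e3


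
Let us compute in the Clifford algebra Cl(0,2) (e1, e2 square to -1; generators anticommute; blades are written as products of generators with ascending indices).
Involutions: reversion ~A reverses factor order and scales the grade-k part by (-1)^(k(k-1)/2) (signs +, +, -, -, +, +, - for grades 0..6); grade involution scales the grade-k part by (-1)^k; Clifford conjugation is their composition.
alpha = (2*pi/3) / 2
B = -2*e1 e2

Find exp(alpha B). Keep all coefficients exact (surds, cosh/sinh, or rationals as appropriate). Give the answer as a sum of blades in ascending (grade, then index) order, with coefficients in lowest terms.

B^2 = (-2)^2*(e1 e2)^2 = 4*(-1) = -4 (a basis 2-blade squares to minus the product of its generators' squares).
B^2 = -4 — circular case — the even/odd split gives cos and sin: l = 2, alpha*l = 2*pi/3, so exp(alpha B) = cos(2*pi/3) + (sin(2*pi/3)/2)*B = -1/2 + (sqrt(3)/4)*B.
Answer: -1/2 - sqrt(3)/2*e1 e2


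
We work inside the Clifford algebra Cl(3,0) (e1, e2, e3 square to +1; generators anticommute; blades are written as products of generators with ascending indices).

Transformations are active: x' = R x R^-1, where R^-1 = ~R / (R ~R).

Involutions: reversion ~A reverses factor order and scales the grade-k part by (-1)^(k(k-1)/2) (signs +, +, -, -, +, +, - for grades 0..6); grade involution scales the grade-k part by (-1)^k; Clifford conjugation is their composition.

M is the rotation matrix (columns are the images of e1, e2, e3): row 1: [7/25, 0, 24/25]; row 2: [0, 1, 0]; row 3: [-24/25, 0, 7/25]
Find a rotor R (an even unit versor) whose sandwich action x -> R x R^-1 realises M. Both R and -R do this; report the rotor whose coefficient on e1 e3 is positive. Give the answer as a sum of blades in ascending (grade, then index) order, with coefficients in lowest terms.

Method: write R = a + b12*e1 e2 + b13*e1 e3 + b23*e2 e3 with a^2 + b12^2 + b13^2 + b23^2 = 1 (so R^-1 = ~R). Expanding the columns R e_j ~R gives tr M = 4a^2 - 1 and, from the antisymmetric part, M21 - M12 = -4a*b12, M13 - M31 = 4a*b13, M32 - M23 = -4a*b23.
Here tr M = 39/25, so a^2 = (1 + tr M)/4 = 16/25 and a = ±4/5. Taking a = 4/5: M21 - M12 = 0, M13 - M31 = 48/25, M32 - M23 = 0, giving b12 = 0, b13 = 3/5, b23 = 0, i.e. R = 4/5 + 3/5*e1 e3.
Its e1 e3 coefficient is already positive.
Answer: 4/5 + 3/5*e1 e3. Note: both R and -R realise this M (trace 39/25); the covering map identifies them, and the e1 e3-coefficient sign is the tie-breaker.


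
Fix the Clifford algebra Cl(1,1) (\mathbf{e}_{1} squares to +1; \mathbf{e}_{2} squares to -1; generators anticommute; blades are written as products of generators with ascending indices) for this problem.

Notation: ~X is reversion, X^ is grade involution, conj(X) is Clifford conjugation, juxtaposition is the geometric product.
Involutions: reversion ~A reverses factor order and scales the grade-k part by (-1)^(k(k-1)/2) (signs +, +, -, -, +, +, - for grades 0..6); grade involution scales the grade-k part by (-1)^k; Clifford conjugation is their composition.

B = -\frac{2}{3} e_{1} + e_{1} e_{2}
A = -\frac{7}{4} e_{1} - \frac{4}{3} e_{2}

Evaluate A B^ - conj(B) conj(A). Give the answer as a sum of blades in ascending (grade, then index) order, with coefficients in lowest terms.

first term: -\frac{7}{6} - \frac{4}{3} e_{1} - \frac{7}{4} e_{2} + \frac{8}{9} e_{1} e_{2}
second term: \frac{7}{6} + \frac{4}{3} e_{1} + \frac{7}{4} e_{2} + \frac{8}{9} e_{1} e_{2}
Answer: -\frac{7}{3} - \frac{8}{3} e_{1} - \frac{7}{2} e_{2}


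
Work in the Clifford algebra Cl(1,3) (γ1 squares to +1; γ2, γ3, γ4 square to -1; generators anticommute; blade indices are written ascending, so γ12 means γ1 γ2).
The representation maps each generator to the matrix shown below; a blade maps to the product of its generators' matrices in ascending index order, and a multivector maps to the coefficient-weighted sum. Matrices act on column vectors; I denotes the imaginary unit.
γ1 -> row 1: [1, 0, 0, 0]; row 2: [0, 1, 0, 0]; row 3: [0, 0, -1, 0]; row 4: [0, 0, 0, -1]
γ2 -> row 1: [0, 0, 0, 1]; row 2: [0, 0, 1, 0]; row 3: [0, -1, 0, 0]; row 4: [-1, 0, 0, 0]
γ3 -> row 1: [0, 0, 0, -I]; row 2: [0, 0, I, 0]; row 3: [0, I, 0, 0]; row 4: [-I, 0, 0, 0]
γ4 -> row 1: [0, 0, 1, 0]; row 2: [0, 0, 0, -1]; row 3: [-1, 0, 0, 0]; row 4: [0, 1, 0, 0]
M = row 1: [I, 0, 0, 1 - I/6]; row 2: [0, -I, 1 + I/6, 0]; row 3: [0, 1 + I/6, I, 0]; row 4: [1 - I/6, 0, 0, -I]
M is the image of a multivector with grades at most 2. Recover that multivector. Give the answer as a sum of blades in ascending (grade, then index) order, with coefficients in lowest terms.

Method: the blade images are trace-orthogonal — tr(rho(e_A) rho(e_B)^-1) = 4 if A = B and 0 otherwise — and rho(e_A)^-1 = (e_A)^2 * rho(e_A) with (e_A)^2 = +1 or -1, so the coefficient of e_A in the preimage is (e_A)^2 * tr(M rho(e_A))/4.
Nonzero projections over blades of grade <= 2: γ3: (γ3)^2 = -1, tr(M rho(γ3)) = -2/3, coefficient 1/6; γ12: (γ12)^2 = +1, tr(M rho(γ12)) = 4, coefficient 1; γ23: (γ23)^2 = -1, tr(M rho(γ23)) = 4, coefficient -1. Every other blade of grade <= 2 projects to 0.
Answer: 1/6*γ3 + γ12 - γ23


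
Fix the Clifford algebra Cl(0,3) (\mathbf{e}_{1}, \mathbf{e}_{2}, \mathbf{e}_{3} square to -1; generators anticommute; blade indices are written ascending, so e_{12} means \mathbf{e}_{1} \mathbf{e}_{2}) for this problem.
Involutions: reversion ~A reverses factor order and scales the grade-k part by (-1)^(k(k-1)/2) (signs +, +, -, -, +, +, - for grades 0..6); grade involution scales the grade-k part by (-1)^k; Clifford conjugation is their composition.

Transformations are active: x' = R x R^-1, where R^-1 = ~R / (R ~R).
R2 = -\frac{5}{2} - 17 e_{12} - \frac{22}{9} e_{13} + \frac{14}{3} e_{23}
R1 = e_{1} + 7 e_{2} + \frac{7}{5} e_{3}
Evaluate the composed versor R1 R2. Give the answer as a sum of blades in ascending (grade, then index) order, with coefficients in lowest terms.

Distribute over the terms of R1 (each basis-blade product reordered to ascending indices, repeated generators contracted through their squares):
(e_{1}) R2 = -\frac{5}{2} e_{1} + 17 e_{2} + \frac{22}{9} e_{3} + \frac{14}{3} e_{123}
(7 e_{2}) R2 = -119 e_{1} - \frac{35}{2} e_{2} - \frac{98}{3} e_{3} + \frac{154}{9} e_{123}
(\frac{7}{5} e_{3}) R2 = -\frac{154}{45} e_{1} + \frac{98}{15} e_{2} - \frac{7}{2} e_{3} - \frac{119}{5} e_{123}
Summing the partial products and collecting blades:
Answer: -\frac{11243}{90} e_{1} + \frac{181}{30} e_{2} - \frac{607}{18} e_{3} - \frac{91}{45} e_{123}
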